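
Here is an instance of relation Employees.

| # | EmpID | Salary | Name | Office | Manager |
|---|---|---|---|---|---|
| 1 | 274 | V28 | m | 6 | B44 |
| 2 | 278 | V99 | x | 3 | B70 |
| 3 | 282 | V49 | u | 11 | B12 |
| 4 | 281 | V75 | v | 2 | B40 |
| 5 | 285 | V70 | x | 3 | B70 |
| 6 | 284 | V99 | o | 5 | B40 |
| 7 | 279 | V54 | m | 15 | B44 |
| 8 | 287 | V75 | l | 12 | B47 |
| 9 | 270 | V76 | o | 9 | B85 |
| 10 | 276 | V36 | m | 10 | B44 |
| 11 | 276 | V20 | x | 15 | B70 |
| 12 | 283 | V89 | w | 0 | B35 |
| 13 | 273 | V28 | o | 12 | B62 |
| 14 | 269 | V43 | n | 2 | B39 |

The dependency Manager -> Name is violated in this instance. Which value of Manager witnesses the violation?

Manager=B44: rows 1, 7, 10 → Name = m, m, m ✓
Manager=B70: rows 2, 5, 11 → Name = x, x, x ✓
Manager=B12: row 3 → Name = u ✓
Manager=B40: rows 4, 6 → Name takes values {v, o} — violation
Manager=B47: row 8 → Name = l ✓
Manager=B85: row 9 → Name = o ✓
Manager=B35: row 12 → Name = w ✓
Manager=B62: row 13 → Name = o ✓
Manager=B39: row 14 → Name = n ✓
The only Manager value with inconsistent Name is Manager=B40.

B40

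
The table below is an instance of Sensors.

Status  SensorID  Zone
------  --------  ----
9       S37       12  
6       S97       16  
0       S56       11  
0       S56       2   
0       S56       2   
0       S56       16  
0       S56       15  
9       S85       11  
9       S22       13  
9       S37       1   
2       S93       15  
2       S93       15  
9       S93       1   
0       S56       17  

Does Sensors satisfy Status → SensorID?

Status=9: 5 rows → SensorID takes values {S37, S85, S22, S93} — violation
Status=6: 1 row → SensorID = S97 ✓
Status=0: 6 rows → SensorID = S56, S56, S56, S56, S56, S56 ✓
Status=2: 2 rows → SensorID = S93, S93 ✓
Two rows agree on Status but differ on SensorID, so Status → SensorID does not hold.

No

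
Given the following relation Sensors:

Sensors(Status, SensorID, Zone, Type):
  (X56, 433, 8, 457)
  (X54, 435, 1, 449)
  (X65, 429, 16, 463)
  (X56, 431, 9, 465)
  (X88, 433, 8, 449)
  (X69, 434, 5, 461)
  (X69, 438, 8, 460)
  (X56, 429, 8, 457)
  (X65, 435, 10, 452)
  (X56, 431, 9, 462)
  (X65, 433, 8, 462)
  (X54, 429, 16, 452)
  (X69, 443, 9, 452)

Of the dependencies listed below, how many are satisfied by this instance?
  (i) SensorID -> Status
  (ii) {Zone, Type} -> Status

(i) SensorID -> Status: SensorID=433: 3 rows → Status takes values {X56, X88, X65} — violation; SensorID=435: 2 rows → Status takes values {X54, X65} — violation; SensorID=429: 3 rows → Status takes values {X65, X56, X54} — violation — fails.
(ii) {Zone, Type} -> Status: every LHS value maps to a single RHS value — holds.
1 of the 2 dependencies holds.

1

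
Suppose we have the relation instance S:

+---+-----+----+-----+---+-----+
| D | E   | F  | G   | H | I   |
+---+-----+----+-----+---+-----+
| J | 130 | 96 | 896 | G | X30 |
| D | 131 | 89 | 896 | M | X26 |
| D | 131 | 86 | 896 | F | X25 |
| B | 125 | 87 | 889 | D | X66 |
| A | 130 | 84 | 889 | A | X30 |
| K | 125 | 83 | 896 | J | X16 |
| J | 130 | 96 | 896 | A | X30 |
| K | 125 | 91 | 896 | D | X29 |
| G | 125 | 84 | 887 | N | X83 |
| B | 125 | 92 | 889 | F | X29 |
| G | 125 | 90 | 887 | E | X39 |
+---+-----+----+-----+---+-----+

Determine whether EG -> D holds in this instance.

Yes

(E=130, G=896): 2 rows → D = J, J ✓
(E=131, G=896): 2 rows → D = D, D ✓
(E=125, G=889): 2 rows → D = B, B ✓
(E=130, G=889): 1 row → D = A ✓
(E=125, G=896): 2 rows → D = K, K ✓
(E=125, G=887): 2 rows → D = G, G ✓
Every EG value is associated with a single D value, so EG -> D holds.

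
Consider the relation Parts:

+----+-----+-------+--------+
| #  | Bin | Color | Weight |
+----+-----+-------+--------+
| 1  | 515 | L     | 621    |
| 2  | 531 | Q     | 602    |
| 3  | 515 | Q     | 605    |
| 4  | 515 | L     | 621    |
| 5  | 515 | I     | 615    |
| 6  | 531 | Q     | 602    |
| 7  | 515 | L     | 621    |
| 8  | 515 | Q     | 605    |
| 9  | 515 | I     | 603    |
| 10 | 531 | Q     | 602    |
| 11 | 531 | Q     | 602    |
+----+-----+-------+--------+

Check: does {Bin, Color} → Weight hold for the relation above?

(Bin=515, Color=L): rows 1, 4, 7 → Weight = 621, 621, 621 ✓
(Bin=531, Color=Q): rows 2, 6, 10, 11 → Weight = 602, 602, 602, 602 ✓
(Bin=515, Color=Q): rows 3, 8 → Weight = 605, 605 ✓
(Bin=515, Color=I): rows 5, 9 → Weight takes values {615, 603} — violation
Two rows agree on {Bin, Color} but differ on Weight, so {Bin, Color} → Weight does not hold.

No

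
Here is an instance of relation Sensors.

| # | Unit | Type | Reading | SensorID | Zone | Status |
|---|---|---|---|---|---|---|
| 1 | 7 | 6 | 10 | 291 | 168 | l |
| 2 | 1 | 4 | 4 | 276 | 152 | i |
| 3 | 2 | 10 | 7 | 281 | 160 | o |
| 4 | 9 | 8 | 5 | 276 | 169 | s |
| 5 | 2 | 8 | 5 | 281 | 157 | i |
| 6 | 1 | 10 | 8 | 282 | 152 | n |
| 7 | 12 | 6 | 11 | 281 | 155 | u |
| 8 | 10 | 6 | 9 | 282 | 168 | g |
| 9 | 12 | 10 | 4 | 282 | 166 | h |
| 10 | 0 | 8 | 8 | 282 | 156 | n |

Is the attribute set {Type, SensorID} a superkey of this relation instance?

Rows 6 and 9 have the same {Type, SensorID} value (Type=10, SensorID=282) but are distinct tuples, so {Type, SensorID} does not determine every attribute — not a superkey.

No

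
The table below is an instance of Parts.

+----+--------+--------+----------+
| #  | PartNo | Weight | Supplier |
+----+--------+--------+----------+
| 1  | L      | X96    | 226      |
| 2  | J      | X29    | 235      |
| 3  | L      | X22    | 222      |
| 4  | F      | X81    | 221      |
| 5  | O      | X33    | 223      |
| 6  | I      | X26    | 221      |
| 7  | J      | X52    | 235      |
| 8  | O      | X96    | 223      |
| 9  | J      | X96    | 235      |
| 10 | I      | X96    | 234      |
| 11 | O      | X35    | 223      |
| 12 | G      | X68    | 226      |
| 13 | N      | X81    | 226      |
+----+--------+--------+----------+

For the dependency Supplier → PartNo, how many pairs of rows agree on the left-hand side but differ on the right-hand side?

4

Supplier=226: violating pairs (1,12), (1,13), (12,13) — 3 pairs.
Supplier=235: all 3 rows agree on PartNo — 0 pairs.
Supplier=221: violating pairs (4,6) — 1 pair.
Supplier=223: all 3 rows agree on PartNo — 0 pairs.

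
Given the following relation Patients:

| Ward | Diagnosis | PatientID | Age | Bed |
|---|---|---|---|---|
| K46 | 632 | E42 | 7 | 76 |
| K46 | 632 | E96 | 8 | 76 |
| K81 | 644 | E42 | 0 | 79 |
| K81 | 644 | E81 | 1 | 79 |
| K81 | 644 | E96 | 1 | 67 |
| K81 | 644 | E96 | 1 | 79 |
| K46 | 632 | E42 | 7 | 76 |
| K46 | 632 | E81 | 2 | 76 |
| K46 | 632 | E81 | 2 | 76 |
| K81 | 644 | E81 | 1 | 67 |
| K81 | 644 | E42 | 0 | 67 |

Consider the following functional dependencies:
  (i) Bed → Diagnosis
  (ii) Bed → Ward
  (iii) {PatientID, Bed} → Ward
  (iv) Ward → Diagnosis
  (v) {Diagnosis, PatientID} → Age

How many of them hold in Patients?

(i) Bed → Diagnosis: every LHS value maps to a single RHS value — holds.
(ii) Bed → Ward: every LHS value maps to a single RHS value — holds.
(iii) {PatientID, Bed} → Ward: every LHS value maps to a single RHS value — holds.
(iv) Ward → Diagnosis: every LHS value maps to a single RHS value — holds.
(v) {Diagnosis, PatientID} → Age: every LHS value maps to a single RHS value — holds.
5 of the 5 dependencies hold.

5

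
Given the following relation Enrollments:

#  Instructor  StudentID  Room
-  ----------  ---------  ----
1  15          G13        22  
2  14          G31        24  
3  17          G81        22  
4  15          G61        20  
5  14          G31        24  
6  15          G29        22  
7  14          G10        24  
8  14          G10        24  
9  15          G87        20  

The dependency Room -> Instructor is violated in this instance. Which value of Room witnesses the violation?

Room=22: rows 1, 3, 6 → Instructor takes values {15, 17} — violation
Room=24: rows 2, 5, 7, 8 → Instructor = 14, 14, 14, 14 ✓
Room=20: rows 4, 9 → Instructor = 15, 15 ✓
The only Room value with inconsistent Instructor is Room=22.

22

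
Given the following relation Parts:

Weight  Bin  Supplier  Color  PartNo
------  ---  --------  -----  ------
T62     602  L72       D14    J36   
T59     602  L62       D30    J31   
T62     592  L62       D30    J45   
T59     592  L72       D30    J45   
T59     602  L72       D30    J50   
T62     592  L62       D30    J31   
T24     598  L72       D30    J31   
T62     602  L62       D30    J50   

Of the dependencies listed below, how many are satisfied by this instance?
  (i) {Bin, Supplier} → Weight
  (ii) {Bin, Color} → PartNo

(i) {Bin, Supplier} → Weight: (Bin=602, Supplier=L72): 2 rows → Weight takes values {T62, T59} — violation; (Bin=602, Supplier=L62): 2 rows → Weight takes values {T59, T62} — violation — fails.
(ii) {Bin, Color} → PartNo: (Bin=602, Color=D30): 3 rows → PartNo takes values {J31, J50} — violation; (Bin=592, Color=D30): 3 rows → PartNo takes values {J45, J31} — violation — fails.
None of the 2 dependencies hold.

0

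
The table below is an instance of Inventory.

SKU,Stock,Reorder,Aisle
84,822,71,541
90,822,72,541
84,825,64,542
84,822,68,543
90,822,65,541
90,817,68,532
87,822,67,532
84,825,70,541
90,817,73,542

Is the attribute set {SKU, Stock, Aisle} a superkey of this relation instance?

No

Two distinct rows share (SKU=90, Stock=822, Aisle=541), so {SKU, Stock, Aisle} does not determine every attribute — not a superkey.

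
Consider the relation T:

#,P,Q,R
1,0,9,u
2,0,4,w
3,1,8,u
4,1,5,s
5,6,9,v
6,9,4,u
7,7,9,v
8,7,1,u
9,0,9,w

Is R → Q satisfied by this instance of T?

R=u: rows 1, 3, 6, 8 → Q takes values {9, 8, 4, 1} — violation
R=w: rows 2, 9 → Q takes values {4, 9} — violation
R=s: row 4 → Q = 5 ✓
R=v: rows 5, 7 → Q = 9, 9 ✓
Two rows agree on R but differ on Q, so R → Q does not hold.

No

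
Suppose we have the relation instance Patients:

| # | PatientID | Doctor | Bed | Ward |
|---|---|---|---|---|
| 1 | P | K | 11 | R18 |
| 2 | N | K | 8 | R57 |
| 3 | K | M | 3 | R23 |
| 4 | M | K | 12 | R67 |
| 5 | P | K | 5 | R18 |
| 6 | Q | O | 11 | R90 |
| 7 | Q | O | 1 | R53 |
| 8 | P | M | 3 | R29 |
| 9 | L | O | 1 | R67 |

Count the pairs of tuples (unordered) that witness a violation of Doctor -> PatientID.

Doctor=K: violating pairs (1,2), (1,4), (2,4), (2,5), (4,5) — 5 pairs.
Doctor=M: violating pairs (3,8) — 1 pair.
Doctor=O: violating pairs (6,9), (7,9) — 2 pairs.

8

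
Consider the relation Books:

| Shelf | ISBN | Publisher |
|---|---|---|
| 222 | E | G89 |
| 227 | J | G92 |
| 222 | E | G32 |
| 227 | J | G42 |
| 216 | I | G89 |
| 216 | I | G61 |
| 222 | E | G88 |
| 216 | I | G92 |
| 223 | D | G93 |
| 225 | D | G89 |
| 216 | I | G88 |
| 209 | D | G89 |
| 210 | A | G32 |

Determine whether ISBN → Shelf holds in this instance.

No

ISBN=E: 3 rows → Shelf = 222, 222, 222 ✓
ISBN=J: 2 rows → Shelf = 227, 227 ✓
ISBN=I: 4 rows → Shelf = 216, 216, 216, 216 ✓
ISBN=D: 3 rows → Shelf takes values {223, 225, 209} — violation
ISBN=A: 1 row → Shelf = 210 ✓
Two rows agree on ISBN but differ on Shelf, so ISBN → Shelf does not hold.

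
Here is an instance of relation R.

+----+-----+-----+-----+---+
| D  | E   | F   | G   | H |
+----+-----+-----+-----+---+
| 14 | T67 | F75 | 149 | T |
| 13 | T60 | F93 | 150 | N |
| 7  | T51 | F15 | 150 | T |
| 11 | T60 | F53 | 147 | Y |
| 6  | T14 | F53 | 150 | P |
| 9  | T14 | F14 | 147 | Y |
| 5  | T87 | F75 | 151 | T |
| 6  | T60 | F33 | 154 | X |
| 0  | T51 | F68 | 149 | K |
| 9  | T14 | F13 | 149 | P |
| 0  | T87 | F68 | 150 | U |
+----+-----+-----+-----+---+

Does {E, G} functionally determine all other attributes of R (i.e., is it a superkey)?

Yes

All 11 rows have distinct {E, G} values, so {E, G} → (all attributes) holds and {E, G} is a superkey.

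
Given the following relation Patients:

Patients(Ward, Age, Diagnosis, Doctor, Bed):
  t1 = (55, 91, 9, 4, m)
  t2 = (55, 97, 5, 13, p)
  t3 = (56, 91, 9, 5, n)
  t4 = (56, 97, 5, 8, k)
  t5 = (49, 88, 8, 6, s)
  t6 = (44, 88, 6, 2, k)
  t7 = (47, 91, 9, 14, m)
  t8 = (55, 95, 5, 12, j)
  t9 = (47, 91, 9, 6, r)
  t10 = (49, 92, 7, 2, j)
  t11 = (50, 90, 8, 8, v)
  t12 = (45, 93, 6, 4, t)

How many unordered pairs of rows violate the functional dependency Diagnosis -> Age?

Diagnosis=9: all 4 rows agree on Age — 0 pairs.
Diagnosis=5: violating pairs (2,8), (4,8) — 2 pairs.
Diagnosis=8: violating pairs (5,11) — 1 pair.
Diagnosis=6: violating pairs (6,12) — 1 pair.

4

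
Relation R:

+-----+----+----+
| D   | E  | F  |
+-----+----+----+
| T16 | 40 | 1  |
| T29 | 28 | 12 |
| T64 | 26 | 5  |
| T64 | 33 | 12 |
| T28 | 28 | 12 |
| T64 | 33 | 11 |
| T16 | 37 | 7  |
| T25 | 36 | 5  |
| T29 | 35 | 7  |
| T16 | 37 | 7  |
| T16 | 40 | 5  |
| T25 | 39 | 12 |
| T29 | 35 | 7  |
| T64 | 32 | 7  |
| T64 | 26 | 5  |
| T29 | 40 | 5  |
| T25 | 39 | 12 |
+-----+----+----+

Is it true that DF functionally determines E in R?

Yes

(D=T16, F=1): 1 row → E = 40 ✓
(D=T29, F=12): 1 row → E = 28 ✓
(D=T64, F=5): 2 rows → E = 26, 26 ✓
(D=T64, F=12): 1 row → E = 33 ✓
(D=T28, F=12): 1 row → E = 28 ✓
(D=T64, F=11): 1 row → E = 33 ✓
(D=T16, F=7): 2 rows → E = 37, 37 ✓
(D=T25, F=5): 1 row → E = 36 ✓
(D=T29, F=7): 2 rows → E = 35, 35 ✓
(D=T16, F=5): 1 row → E = 40 ✓
(D=T25, F=12): 2 rows → E = 39, 39 ✓
(D=T64, F=7): 1 row → E = 32 ✓
(D=T29, F=5): 1 row → E = 40 ✓
Every DF value is associated with a single E value, so DF → E holds.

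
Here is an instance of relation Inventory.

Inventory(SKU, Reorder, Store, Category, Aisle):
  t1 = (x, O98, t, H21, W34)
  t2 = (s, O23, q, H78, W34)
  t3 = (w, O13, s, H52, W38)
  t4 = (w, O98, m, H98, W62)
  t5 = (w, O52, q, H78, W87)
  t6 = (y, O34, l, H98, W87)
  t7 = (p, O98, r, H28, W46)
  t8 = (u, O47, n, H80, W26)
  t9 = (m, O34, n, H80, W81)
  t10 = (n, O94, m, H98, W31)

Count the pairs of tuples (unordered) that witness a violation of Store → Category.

0

Store=q: all 2 rows agree on Category — 0 pairs.
Store=m: all 2 rows agree on Category — 0 pairs.
Store=n: all 2 rows agree on Category — 0 pairs.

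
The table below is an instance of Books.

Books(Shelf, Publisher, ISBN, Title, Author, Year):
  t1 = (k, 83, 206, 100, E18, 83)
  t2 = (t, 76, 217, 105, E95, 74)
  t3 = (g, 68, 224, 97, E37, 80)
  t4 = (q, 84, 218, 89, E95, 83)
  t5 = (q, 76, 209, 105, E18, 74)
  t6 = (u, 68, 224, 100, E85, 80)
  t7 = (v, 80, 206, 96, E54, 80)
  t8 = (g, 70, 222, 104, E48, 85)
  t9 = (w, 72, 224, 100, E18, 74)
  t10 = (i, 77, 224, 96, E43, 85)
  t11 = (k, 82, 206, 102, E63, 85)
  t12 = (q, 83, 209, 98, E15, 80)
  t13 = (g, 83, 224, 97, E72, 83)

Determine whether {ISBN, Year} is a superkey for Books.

Rows 3 and 6 have the same {ISBN, Year} value (ISBN=224, Year=80) but are distinct tuples, so {ISBN, Year} does not determine every attribute — not a superkey.

No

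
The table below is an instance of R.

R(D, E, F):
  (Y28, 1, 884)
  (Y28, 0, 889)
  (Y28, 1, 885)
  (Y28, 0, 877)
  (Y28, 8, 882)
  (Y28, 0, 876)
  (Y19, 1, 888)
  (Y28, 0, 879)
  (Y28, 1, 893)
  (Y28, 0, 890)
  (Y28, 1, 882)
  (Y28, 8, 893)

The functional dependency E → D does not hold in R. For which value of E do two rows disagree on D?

E=1: 5 rows → D takes values {Y28, Y19} — violation
E=0: 5 rows → D = Y28, Y28, Y28, Y28, Y28 ✓
E=8: 2 rows → D = Y28, Y28 ✓
The only E value with inconsistent D is E=1.

1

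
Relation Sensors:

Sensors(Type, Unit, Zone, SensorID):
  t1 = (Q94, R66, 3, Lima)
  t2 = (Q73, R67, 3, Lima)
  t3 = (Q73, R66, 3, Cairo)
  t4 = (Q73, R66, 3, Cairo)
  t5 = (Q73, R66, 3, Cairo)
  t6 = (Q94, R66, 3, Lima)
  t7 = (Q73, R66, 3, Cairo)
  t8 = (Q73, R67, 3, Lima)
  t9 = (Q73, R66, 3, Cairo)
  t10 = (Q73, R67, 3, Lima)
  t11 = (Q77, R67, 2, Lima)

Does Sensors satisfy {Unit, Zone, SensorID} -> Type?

Yes

(Unit=R66, Zone=3, SensorID=Lima): rows 1, 6 → Type = Q94, Q94 ✓
(Unit=R67, Zone=3, SensorID=Lima): rows 2, 8, 10 → Type = Q73, Q73, Q73 ✓
(Unit=R66, Zone=3, SensorID=Cairo): rows 3, 4, 5, 7, 9 → Type = Q73, Q73, Q73, Q73, Q73 ✓
(Unit=R67, Zone=2, SensorID=Lima): row 11 → Type = Q77 ✓
Every {Unit, Zone, SensorID} value is associated with a single Type value, so {Unit, Zone, SensorID} -> Type holds.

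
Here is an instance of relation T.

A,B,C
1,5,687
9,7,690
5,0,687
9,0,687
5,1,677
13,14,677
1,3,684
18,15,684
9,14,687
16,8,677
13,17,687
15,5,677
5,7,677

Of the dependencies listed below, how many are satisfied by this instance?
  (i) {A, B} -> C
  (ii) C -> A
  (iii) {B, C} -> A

1

(i) {A, B} -> C: every LHS value maps to a single RHS value — holds.
(ii) C -> A: C=687: 5 rows → A takes values {1, 5, 9, 13} — violation; C=677: 5 rows → A takes values {5, 13, 16, 15} — violation; C=684: 2 rows → A takes values {1, 18} — violation — fails.
(iii) {B, C} -> A: (B=0, C=687): 2 rows → A takes values {5, 9} — violation — fails.
1 of the 3 dependencies holds.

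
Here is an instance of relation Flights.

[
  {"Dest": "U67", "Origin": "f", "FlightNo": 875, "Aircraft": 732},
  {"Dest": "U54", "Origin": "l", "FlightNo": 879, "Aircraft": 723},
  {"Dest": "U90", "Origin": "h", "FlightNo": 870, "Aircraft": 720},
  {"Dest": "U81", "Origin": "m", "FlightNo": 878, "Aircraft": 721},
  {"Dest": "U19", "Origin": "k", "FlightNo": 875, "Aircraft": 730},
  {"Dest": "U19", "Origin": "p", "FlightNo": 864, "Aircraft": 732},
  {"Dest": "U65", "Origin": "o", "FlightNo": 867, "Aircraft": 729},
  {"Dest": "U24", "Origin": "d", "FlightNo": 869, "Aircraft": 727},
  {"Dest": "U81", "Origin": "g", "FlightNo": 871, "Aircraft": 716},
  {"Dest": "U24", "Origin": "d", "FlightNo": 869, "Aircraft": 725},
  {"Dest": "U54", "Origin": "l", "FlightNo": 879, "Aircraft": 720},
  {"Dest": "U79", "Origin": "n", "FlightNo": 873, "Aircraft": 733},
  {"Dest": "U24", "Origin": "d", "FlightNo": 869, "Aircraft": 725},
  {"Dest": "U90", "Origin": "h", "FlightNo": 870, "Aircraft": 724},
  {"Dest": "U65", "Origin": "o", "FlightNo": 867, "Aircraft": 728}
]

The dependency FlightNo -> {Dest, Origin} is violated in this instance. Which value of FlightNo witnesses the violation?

875

FlightNo=875: 2 rows → {Dest,Origin} takes values {(U67, f), (U19, k)} — violation
FlightNo=879: 2 rows → {Dest,Origin} = (U54, l), (U54, l) ✓
FlightNo=870: 2 rows → {Dest,Origin} = (U90, h), (U90, h) ✓
FlightNo=878: 1 row → {Dest,Origin} = (U81, m) ✓
FlightNo=864: 1 row → {Dest,Origin} = (U19, p) ✓
FlightNo=867: 2 rows → {Dest,Origin} = (U65, o), (U65, o) ✓
FlightNo=869: 3 rows → {Dest,Origin} = (U24, d), (U24, d), (U24, d) ✓
FlightNo=871: 1 row → {Dest,Origin} = (U81, g) ✓
FlightNo=873: 1 row → {Dest,Origin} = (U79, n) ✓
The only FlightNo value with inconsistent RHS is FlightNo=875.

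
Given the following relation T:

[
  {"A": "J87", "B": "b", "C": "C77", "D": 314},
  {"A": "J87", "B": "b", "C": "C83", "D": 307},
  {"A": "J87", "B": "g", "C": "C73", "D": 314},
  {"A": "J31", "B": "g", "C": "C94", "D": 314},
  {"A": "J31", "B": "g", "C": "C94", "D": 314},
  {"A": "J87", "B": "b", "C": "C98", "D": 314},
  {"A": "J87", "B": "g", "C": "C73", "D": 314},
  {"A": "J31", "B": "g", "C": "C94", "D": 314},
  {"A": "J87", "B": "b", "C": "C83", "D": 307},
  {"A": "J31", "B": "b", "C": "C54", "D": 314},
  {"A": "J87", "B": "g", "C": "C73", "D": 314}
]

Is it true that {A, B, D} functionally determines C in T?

No

(A=J87, B=b, D=314): 2 rows → C takes values {C77, C98} — violation
(A=J87, B=b, D=307): 2 rows → C = C83, C83 ✓
(A=J87, B=g, D=314): 3 rows → C = C73, C73, C73 ✓
(A=J31, B=g, D=314): 3 rows → C = C94, C94, C94 ✓
(A=J31, B=b, D=314): 1 row → C = C54 ✓
Two rows agree on {A, B, D} but differ on C, so {A, B, D} -> C does not hold.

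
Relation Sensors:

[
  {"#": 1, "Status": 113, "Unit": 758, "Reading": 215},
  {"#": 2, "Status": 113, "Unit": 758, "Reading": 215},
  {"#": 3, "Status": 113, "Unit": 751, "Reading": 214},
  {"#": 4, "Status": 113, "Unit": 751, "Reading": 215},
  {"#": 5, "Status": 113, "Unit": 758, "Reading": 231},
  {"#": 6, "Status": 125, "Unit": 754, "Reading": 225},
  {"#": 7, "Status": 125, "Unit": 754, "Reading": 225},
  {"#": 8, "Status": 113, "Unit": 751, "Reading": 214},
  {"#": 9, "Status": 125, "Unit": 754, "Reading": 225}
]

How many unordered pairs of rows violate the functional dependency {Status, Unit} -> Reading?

4

(Status=113, Unit=758): violating pairs (1,5), (2,5) — 2 pairs.
(Status=113, Unit=751): violating pairs (3,4), (4,8) — 2 pairs.
(Status=125, Unit=754): all 3 rows agree on Reading — 0 pairs.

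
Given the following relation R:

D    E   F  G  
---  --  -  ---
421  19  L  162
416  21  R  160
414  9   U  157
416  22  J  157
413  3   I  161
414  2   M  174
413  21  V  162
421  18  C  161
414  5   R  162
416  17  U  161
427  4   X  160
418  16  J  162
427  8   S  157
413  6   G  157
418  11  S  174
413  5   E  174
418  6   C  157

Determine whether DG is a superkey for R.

All 17 rows have distinct DG values, so DG → (all attributes) holds and DG is a superkey.

Yes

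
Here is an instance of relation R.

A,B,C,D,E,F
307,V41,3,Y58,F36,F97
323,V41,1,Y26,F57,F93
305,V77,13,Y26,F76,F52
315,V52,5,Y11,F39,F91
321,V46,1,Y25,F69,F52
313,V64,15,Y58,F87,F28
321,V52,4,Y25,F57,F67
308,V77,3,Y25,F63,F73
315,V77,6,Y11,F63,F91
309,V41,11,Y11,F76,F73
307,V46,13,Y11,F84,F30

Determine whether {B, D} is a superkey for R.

Yes

All 11 rows have distinct {B, D} values, so {B, D} → (all attributes) holds and {B, D} is a superkey.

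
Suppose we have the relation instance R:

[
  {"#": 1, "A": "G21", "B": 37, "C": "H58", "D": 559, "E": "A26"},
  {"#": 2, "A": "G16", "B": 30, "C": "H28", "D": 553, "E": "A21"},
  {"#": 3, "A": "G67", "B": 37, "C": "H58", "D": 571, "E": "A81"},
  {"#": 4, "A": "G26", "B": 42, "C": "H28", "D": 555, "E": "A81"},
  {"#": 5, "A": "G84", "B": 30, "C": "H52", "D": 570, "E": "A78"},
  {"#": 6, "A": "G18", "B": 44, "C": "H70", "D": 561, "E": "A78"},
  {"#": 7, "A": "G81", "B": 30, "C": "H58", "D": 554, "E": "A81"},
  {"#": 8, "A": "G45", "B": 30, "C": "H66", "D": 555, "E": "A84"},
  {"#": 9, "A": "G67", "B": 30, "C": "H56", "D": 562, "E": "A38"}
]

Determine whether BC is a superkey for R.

No

Rows 1 and 3 have the same BC value (B=37, C=H58) but are distinct tuples, so BC does not determine every attribute — not a superkey.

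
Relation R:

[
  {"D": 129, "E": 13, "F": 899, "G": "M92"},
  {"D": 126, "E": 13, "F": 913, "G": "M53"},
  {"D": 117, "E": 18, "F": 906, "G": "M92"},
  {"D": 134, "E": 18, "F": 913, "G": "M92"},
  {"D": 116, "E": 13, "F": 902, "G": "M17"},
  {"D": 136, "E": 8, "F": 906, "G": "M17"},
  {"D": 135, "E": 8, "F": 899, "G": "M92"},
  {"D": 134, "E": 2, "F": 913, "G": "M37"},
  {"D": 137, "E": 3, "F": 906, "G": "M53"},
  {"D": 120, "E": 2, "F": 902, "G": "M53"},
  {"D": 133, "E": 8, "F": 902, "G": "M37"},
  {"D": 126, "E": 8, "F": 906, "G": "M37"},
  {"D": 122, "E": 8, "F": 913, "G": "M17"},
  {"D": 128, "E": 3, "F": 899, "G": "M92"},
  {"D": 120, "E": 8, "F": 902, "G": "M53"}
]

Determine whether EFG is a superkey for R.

All 15 rows have distinct EFG values, so EFG → (all attributes) holds and EFG is a superkey.

Yes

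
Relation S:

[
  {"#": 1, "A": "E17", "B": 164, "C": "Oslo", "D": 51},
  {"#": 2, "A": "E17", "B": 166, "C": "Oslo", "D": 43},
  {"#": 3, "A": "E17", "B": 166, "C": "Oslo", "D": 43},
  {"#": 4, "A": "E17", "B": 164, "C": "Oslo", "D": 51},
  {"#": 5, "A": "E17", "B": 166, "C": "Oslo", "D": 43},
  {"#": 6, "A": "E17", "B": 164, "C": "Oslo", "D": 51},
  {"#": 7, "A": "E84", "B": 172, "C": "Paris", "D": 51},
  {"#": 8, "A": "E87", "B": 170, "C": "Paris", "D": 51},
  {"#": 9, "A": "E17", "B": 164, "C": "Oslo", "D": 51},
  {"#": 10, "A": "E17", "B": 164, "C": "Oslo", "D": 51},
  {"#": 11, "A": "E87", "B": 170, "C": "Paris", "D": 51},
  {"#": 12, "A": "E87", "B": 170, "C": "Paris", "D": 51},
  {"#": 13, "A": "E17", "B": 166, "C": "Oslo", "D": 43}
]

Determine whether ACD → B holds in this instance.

Yes

(A=E17, C=Oslo, D=51): rows 1, 4, 6, 9, 10 → B = 164, 164, 164, 164, 164 ✓
(A=E17, C=Oslo, D=43): rows 2, 3, 5, 13 → B = 166, 166, 166, 166 ✓
(A=E84, C=Paris, D=51): row 7 → B = 172 ✓
(A=E87, C=Paris, D=51): rows 8, 11, 12 → B = 170, 170, 170 ✓
Every ACD value is associated with a single B value, so ACD → B holds.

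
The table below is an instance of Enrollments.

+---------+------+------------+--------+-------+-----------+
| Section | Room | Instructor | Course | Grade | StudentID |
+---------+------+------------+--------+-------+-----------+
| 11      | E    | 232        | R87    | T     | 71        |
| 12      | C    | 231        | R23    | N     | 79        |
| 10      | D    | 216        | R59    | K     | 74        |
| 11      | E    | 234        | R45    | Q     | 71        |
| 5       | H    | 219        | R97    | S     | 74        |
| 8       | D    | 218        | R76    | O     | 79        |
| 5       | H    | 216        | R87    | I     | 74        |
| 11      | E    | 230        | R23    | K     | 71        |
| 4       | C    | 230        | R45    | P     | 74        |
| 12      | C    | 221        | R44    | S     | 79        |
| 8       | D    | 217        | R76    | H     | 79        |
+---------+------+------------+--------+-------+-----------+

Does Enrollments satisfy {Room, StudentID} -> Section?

Yes

(Room=E, StudentID=71): 3 rows → Section = 11, 11, 11 ✓
(Room=C, StudentID=79): 2 rows → Section = 12, 12 ✓
(Room=D, StudentID=74): 1 row → Section = 10 ✓
(Room=H, StudentID=74): 2 rows → Section = 5, 5 ✓
(Room=D, StudentID=79): 2 rows → Section = 8, 8 ✓
(Room=C, StudentID=74): 1 row → Section = 4 ✓
Every {Room, StudentID} value is associated with a single Section value, so {Room, StudentID} -> Section holds.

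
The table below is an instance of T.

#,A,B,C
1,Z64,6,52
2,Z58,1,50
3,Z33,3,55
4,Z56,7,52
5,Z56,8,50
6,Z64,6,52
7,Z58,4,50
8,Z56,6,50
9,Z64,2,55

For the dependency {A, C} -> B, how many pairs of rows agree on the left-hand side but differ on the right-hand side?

(A=Z64, C=52): all 2 rows agree on B — 0 pairs.
(A=Z58, C=50): violating pairs (2,7) — 1 pair.
(A=Z56, C=50): violating pairs (5,8) — 1 pair.

2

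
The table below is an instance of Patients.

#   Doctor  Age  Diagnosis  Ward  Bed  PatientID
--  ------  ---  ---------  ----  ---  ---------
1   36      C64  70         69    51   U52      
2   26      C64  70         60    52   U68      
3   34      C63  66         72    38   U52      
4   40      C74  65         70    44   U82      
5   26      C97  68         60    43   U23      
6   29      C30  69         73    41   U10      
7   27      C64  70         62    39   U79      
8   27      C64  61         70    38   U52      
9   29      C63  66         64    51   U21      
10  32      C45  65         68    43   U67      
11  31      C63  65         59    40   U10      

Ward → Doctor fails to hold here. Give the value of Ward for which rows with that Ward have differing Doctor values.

70

Ward=69: row 1 → Doctor = 36 ✓
Ward=60: rows 2, 5 → Doctor = 26, 26 ✓
Ward=72: row 3 → Doctor = 34 ✓
Ward=70: rows 4, 8 → Doctor takes values {40, 27} — violation
Ward=73: row 6 → Doctor = 29 ✓
Ward=62: row 7 → Doctor = 27 ✓
Ward=64: row 9 → Doctor = 29 ✓
Ward=68: row 10 → Doctor = 32 ✓
Ward=59: row 11 → Doctor = 31 ✓
The only Ward value with inconsistent Doctor is Ward=70.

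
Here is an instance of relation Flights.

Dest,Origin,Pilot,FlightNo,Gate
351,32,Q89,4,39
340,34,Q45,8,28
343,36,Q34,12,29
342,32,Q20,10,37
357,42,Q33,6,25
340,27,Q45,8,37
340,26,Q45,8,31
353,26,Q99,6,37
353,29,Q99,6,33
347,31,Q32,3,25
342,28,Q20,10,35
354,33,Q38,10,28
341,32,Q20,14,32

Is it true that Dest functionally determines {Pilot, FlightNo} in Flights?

Dest=351: 1 row → {Pilot,FlightNo} = (Q89, 4) ✓
Dest=340: 3 rows → {Pilot,FlightNo} = (Q45, 8), (Q45, 8), (Q45, 8) ✓
Dest=343: 1 row → {Pilot,FlightNo} = (Q34, 12) ✓
Dest=342: 2 rows → {Pilot,FlightNo} = (Q20, 10), (Q20, 10) ✓
Dest=357: 1 row → {Pilot,FlightNo} = (Q33, 6) ✓
Dest=353: 2 rows → {Pilot,FlightNo} = (Q99, 6), (Q99, 6) ✓
Dest=347: 1 row → {Pilot,FlightNo} = (Q32, 3) ✓
Dest=354: 1 row → {Pilot,FlightNo} = (Q38, 10) ✓
Dest=341: 1 row → {Pilot,FlightNo} = (Q20, 14) ✓
Every Dest value is associated with a single {Pilot, FlightNo} value, so Dest → {Pilot, FlightNo} holds.

Yes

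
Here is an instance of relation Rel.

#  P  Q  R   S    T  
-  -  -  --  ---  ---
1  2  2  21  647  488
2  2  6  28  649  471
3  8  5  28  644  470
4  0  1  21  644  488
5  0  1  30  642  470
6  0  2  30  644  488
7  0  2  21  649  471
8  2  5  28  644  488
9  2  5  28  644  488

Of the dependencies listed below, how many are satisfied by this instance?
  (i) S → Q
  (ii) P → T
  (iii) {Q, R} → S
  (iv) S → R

(i) S → Q: S=649: rows 2, 7 → Q takes values {6, 2} — violation; S=644: rows 3, 4, 6, 8, 9 → Q takes values {5, 1, 2} — violation — fails.
(ii) P → T: P=2: rows 1, 2, 8, 9 → T takes values {488, 471} — violation; P=0: rows 4, 5, 6, 7 → T takes values {488, 470, 471} — violation — fails.
(iii) {Q, R} → S: (Q=2, R=21): rows 1, 7 → S takes values {647, 649} — violation — fails.
(iv) S → R: S=649: rows 2, 7 → R takes values {28, 21} — violation; S=644: rows 3, 4, 6, 8, 9 → R takes values {28, 21, 30} — violation — fails.
None of the 4 dependencies hold.

0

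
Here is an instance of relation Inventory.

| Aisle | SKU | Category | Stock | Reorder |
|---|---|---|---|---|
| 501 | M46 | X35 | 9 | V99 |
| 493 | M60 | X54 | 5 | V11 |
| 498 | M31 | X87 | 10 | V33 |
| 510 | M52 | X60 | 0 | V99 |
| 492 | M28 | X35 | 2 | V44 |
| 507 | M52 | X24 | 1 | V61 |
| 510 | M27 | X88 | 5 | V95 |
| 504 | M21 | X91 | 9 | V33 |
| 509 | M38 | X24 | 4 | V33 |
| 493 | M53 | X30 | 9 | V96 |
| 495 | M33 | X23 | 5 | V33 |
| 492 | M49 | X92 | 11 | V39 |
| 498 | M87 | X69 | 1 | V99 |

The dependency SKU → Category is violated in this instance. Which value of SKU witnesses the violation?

M52

SKU=M46: 1 row → Category = X35 ✓
SKU=M60: 1 row → Category = X54 ✓
SKU=M31: 1 row → Category = X87 ✓
SKU=M52: 2 rows → Category takes values {X60, X24} — violation
SKU=M28: 1 row → Category = X35 ✓
SKU=M27: 1 row → Category = X88 ✓
SKU=M21: 1 row → Category = X91 ✓
SKU=M38: 1 row → Category = X24 ✓
SKU=M53: 1 row → Category = X30 ✓
SKU=M33: 1 row → Category = X23 ✓
SKU=M49: 1 row → Category = X92 ✓
SKU=M87: 1 row → Category = X69 ✓
The only SKU value with inconsistent Category is SKU=M52.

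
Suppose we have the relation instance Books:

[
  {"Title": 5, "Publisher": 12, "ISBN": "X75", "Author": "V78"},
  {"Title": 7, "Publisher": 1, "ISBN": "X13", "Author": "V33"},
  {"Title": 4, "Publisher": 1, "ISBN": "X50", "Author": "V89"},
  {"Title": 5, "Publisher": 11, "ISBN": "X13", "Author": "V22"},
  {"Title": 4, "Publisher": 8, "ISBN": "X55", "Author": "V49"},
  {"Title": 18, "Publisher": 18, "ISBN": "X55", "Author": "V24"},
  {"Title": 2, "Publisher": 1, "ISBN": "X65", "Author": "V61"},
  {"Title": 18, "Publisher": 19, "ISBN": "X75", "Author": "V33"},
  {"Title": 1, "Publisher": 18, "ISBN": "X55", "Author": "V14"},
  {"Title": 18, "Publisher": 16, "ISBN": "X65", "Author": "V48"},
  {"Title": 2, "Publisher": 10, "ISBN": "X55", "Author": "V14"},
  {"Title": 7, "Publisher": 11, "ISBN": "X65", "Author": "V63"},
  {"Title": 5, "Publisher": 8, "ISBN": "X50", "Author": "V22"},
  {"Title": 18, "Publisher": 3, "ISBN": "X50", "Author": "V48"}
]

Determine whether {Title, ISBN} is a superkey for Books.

Yes

All 14 rows have distinct {Title, ISBN} values, so {Title, ISBN} → (all attributes) holds and {Title, ISBN} is a superkey.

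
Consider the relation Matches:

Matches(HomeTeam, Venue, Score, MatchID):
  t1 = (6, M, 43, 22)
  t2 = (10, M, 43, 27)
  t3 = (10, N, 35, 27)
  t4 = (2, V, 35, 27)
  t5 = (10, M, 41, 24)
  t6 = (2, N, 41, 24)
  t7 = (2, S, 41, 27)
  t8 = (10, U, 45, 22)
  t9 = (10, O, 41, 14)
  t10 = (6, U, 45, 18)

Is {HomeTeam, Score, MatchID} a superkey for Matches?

Yes

All 10 rows have distinct {HomeTeam, Score, MatchID} values, so {HomeTeam, Score, MatchID} → (all attributes) holds and {HomeTeam, Score, MatchID} is a superkey.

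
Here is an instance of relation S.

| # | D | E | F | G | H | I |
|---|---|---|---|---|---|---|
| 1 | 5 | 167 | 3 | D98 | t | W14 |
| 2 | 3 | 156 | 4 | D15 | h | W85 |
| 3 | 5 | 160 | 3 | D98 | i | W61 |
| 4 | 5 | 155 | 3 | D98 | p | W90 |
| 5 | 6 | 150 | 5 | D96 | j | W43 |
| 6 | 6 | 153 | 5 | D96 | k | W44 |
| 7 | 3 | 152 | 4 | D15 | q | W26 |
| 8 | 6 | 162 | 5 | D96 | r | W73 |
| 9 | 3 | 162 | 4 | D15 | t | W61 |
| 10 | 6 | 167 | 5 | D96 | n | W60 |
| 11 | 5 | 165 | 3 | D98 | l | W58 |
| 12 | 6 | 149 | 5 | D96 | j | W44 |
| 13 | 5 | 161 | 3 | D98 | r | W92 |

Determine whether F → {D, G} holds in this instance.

Yes

F=3: rows 1, 3, 4, 11, 13 → {D,G} = (5, D98), (5, D98), (5, D98), (5, D98), (5, D98) ✓
F=4: rows 2, 7, 9 → {D,G} = (3, D15), (3, D15), (3, D15) ✓
F=5: rows 5, 6, 8, 10, 12 → {D,G} = (6, D96), (6, D96), (6, D96), (6, D96), (6, D96) ✓
Every F value is associated with a single {D, G} value, so F → {D, G} holds.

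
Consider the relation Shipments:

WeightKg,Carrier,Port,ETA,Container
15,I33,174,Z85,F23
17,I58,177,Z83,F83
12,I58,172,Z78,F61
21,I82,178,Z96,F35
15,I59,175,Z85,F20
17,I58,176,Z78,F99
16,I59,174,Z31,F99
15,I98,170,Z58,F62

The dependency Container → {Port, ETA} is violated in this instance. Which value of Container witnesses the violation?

F99

Container=F23: 1 row → {Port,ETA} = (174, Z85) ✓
Container=F83: 1 row → {Port,ETA} = (177, Z83) ✓
Container=F61: 1 row → {Port,ETA} = (172, Z78) ✓
Container=F35: 1 row → {Port,ETA} = (178, Z96) ✓
Container=F20: 1 row → {Port,ETA} = (175, Z85) ✓
Container=F99: 2 rows → {Port,ETA} takes values {(176, Z78), (174, Z31)} — violation
Container=F62: 1 row → {Port,ETA} = (170, Z58) ✓
The only Container value with inconsistent RHS is Container=F99.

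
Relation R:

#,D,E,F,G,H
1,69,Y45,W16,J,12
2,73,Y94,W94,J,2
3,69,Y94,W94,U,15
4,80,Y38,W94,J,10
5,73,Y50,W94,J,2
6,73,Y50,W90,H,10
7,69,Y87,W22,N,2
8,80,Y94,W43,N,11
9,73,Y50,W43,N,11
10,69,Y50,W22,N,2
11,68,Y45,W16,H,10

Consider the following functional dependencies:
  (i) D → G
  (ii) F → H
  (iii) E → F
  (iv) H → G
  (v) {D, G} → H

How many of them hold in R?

1

(i) D → G: D=69: rows 1, 3, 7, 10 → G takes values {J, U, N} — violation; D=73: rows 2, 5, 6, 9 → G takes values {J, H, N} — violation; D=80: rows 4, 8 → G takes values {J, N} — violation — fails.
(ii) F → H: F=W16: rows 1, 11 → H takes values {12, 10} — violation; F=W94: rows 2, 3, 4, 5 → H takes values {2, 15, 10} — violation — fails.
(iii) E → F: E=Y94: rows 2, 3, 8 → F takes values {W94, W43} — violation; E=Y50: rows 5, 6, 9, 10 → F takes values {W94, W90, W43, W22} — violation — fails.
(iv) H → G: H=2: rows 2, 5, 7, 10 → G takes values {J, N} — violation; H=10: rows 4, 6, 11 → G takes values {J, H} — violation — fails.
(v) {D, G} → H: every LHS value maps to a single RHS value — holds.
1 of the 5 dependencies holds.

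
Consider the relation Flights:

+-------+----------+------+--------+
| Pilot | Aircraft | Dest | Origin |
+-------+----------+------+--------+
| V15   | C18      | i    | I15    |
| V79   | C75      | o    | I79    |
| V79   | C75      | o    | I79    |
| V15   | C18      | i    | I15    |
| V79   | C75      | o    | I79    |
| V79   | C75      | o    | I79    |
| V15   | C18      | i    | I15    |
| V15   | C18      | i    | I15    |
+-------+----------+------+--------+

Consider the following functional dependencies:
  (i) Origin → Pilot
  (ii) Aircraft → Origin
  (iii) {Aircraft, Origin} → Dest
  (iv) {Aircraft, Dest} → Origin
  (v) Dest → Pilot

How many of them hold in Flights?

(i) Origin → Pilot: every LHS value maps to a single RHS value — holds.
(ii) Aircraft → Origin: every LHS value maps to a single RHS value — holds.
(iii) {Aircraft, Origin} → Dest: every LHS value maps to a single RHS value — holds.
(iv) {Aircraft, Dest} → Origin: every LHS value maps to a single RHS value — holds.
(v) Dest → Pilot: every LHS value maps to a single RHS value — holds.
5 of the 5 dependencies hold.

5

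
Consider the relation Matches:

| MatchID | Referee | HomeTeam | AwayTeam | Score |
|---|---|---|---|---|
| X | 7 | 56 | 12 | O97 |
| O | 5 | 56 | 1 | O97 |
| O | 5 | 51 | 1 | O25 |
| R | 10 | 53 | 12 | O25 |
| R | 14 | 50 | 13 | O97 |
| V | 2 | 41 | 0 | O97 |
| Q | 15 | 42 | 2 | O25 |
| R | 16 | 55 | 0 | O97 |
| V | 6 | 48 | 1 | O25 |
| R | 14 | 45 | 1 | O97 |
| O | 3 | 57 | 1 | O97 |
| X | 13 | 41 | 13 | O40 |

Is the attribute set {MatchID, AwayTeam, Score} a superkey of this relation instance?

Two distinct rows share (MatchID=O, AwayTeam=1, Score=O97), so {MatchID, AwayTeam, Score} does not determine every attribute — not a superkey.

No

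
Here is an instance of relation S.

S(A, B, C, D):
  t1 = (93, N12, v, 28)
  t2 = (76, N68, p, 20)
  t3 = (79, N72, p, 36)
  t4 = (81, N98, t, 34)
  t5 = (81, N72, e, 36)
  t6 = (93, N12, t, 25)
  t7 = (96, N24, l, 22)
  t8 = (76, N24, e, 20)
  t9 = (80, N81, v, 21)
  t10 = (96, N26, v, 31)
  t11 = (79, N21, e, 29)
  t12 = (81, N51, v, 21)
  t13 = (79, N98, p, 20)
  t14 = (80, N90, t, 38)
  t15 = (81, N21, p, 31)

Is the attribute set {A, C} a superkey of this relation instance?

Rows 3 and 13 have the same {A, C} value (A=79, C=p) but are distinct tuples, so {A, C} does not determine every attribute — not a superkey.

No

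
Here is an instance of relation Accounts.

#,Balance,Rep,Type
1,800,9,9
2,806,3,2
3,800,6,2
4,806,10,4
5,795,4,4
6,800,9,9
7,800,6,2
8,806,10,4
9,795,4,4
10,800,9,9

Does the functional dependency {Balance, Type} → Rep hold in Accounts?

(Balance=800, Type=9): rows 1, 6, 10 → Rep = 9, 9, 9 ✓
(Balance=806, Type=2): row 2 → Rep = 3 ✓
(Balance=800, Type=2): rows 3, 7 → Rep = 6, 6 ✓
(Balance=806, Type=4): rows 4, 8 → Rep = 10, 10 ✓
(Balance=795, Type=4): rows 5, 9 → Rep = 4, 4 ✓
Every {Balance, Type} value is associated with a single Rep value, so {Balance, Type} → Rep holds.

Yes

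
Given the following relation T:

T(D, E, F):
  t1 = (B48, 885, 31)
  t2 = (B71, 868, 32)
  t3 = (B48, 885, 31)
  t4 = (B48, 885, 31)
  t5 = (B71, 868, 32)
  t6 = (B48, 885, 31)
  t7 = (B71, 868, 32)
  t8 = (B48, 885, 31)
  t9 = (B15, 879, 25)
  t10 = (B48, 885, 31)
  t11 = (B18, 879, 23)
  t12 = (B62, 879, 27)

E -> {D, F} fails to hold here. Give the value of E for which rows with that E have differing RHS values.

879

E=885: rows 1, 3, 4, 6, 8, 10 → {D,F} = (B48, 31), (B48, 31), (B48, 31), (B48, 31), (B48, 31), (B48, 31) ✓
E=868: rows 2, 5, 7 → {D,F} = (B71, 32), (B71, 32), (B71, 32) ✓
E=879: rows 9, 11, 12 → {D,F} takes values {(B15, 25), (B18, 23), (B62, 27)} — violation
The only E value with inconsistent RHS is E=879.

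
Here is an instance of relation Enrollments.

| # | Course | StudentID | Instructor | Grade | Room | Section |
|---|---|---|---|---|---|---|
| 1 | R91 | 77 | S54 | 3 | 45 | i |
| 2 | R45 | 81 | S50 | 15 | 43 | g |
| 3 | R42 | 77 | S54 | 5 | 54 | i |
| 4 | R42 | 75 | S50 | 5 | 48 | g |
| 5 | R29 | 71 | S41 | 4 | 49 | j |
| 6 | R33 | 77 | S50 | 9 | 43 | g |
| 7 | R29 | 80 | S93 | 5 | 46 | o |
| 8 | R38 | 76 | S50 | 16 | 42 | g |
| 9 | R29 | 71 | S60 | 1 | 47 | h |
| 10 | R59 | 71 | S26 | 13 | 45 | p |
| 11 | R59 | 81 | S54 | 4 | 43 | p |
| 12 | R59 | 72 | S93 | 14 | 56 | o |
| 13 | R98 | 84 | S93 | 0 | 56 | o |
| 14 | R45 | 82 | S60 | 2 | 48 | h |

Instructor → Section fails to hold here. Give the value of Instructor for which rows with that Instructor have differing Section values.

S54

Instructor=S54: rows 1, 3, 11 → Section takes values {i, p} — violation
Instructor=S50: rows 2, 4, 6, 8 → Section = g, g, g, g ✓
Instructor=S41: row 5 → Section = j ✓
Instructor=S93: rows 7, 12, 13 → Section = o, o, o ✓
Instructor=S60: rows 9, 14 → Section = h, h ✓
Instructor=S26: row 10 → Section = p ✓
The only Instructor value with inconsistent Section is Instructor=S54.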